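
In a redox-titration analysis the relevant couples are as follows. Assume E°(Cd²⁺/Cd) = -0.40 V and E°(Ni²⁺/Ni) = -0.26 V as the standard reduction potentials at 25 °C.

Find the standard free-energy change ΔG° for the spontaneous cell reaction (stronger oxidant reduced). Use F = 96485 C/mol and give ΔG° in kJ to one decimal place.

Ni²⁺/Ni (E° = -0.26 V) is the cathode; Cd²⁺/Cd (E° = -0.40 V) is the anode, so E°cell = +0.14 V.
Balancing electrons gives n = 2 (lcm of 2 and 2).
ΔG° = −nFE° = −(2)(96485)(+0.14) = -27,016 J = -27.0 kJ.

-27.0 kJ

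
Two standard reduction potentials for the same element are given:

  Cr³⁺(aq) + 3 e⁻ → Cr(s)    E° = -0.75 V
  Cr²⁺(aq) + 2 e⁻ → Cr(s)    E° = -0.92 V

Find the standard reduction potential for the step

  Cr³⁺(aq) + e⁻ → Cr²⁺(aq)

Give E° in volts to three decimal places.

-0.410 V

Sequential free energies add, so n₃E°₃ = n₁E°₁ + n₂E°₂.
With n₃ = 3, and the known step contributing 2×(-0.92) V, the unknown satisfies 1·E° = 3×(-0.75) − 2×(-0.92) = -0.410.
E° = -0.410 / 1 = -0.410 V.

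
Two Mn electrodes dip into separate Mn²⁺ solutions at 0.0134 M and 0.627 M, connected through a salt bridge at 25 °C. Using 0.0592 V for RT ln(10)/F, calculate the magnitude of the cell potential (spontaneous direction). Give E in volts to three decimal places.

For a concentration cell E°cell = 0. The 0.627 M side is the cathode (reduction is favoured where [Mn²⁺] is higher).
With n = 2, E = −(0.0592/2) log([Mn²⁺]ₐₙ/[Mn²⁺]꜀ₐₜ) = −(0.0592/2) log(0.0134/0.627) = −(0.0592/2)(-1.670) = +0.049 V.

+0.049 V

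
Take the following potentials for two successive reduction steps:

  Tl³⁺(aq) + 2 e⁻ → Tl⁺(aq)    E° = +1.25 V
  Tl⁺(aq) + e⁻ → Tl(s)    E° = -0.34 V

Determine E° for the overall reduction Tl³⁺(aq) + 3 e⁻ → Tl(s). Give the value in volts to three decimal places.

Since ΔG° = −nFE° is additive over sequential reductions, n₃E°₃ = n₁E°₁ + n₂E°₂.
E°₃ = (2×+1.25 + 1×-0.34) / 3 = (+2.160) / 3 = +0.720 V.

+0.720 V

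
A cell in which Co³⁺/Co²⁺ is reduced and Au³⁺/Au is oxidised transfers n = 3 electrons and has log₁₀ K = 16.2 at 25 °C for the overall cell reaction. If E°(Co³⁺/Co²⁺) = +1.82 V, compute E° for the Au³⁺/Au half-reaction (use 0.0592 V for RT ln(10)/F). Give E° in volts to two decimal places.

+1.50 V

E°cell = (0.0592/n)·log K = (0.0592/3)(16.2) = +0.320 V.
Since Co³⁺/Co²⁺ is the cathode and Au³⁺/Au the anode, E°cell = E°(Co³⁺/Co²⁺) − E°(Au³⁺/Au).
So E°(Au³⁺/Au) = E°(Co³⁺/Co²⁺) − E°cell = (+1.82) − (+0.320) = +1.50 V.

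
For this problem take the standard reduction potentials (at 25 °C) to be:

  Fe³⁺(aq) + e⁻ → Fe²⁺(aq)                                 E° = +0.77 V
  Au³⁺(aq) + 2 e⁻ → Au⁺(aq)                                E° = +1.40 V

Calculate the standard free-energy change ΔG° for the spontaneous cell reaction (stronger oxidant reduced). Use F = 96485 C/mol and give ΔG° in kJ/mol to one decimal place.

Au³⁺/Au⁺ (E° = +1.40 V) is the cathode; Fe³⁺/Fe²⁺ (E° = +0.77 V) is the anode, so E°cell = +0.63 V.
Balancing electrons gives n = 2 (lcm of 2 and 1).
ΔG° = −nFE° = −(2)(96485)(+0.63) = -121,571 J = -121.6 kJ/mol.

-121.6 kJ/mol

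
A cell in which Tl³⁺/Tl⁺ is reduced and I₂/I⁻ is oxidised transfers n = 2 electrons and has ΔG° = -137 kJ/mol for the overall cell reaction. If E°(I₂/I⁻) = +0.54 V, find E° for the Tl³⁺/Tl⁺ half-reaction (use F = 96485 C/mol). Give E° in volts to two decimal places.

E°cell = −ΔG°/(nF) = −(-137×10³)/((2)(96485)) = +0.710 V.
Since Tl³⁺/Tl⁺ is the cathode and I₂/I⁻ the anode, E°cell = E°(Tl³⁺/Tl⁺) − E°(I₂/I⁻).
So E°(Tl³⁺/Tl⁺) = E°cell + E°(I₂/I⁻) = +0.710 + (+0.54) = +1.25 V.

+1.25 V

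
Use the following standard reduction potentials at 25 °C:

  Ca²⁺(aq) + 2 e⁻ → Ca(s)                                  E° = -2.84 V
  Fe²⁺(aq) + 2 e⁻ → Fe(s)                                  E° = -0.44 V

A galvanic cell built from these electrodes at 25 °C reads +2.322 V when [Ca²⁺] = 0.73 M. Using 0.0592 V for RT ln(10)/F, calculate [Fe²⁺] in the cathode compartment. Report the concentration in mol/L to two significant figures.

Fe²⁺/Fe is the cathode, Ca²⁺/Ca the anode: E°cell = +2.40 V, n = 2.
Overall reaction: Fe²⁺(aq) + Ca(s) → Fe(s) + Ca²⁺(aq); Q = [Ca²⁺]^1/[Fe²⁺]^1.
From E = E° − (0.0592/n) log Q: log Q = (E° − E)·n/0.0592 = (+2.40 − (+2.322))·2/0.0592 = 2.6351.
So 1·log[Fe²⁺] = 1·log(0.73) − log Q = -0.1367 − (2.6351) = -2.7718; [Fe²⁺] = 10^(-2.7718) ≈ 0.0017 M.

0.0017 M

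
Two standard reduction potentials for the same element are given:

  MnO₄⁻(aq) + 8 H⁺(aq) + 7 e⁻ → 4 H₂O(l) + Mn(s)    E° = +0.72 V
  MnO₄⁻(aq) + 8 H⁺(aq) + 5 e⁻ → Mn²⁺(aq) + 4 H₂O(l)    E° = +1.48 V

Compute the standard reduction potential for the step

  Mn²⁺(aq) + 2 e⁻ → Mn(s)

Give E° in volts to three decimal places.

Sequential free energies add, so n₃E°₃ = n₁E°₁ + n₂E°₂.
With n₃ = 7, and the known step contributing 5×(+1.48) V, the unknown satisfies 2·E° = 7×(+0.72) − 5×(+1.48) = -2.360.
E° = -2.360 / 2 = -1.180 V.

-1.180 V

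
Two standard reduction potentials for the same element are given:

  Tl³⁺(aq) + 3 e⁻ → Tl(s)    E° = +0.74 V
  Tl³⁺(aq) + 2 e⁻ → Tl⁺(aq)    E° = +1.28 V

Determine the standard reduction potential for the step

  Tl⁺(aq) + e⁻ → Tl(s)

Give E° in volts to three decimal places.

Sequential free energies add, so n₃E°₃ = n₁E°₁ + n₂E°₂.
With n₃ = 3, and the known step contributing 2×(+1.28) V, the unknown satisfies 1·E° = 3×(+0.74) − 2×(+1.28) = -0.340.
E° = -0.340 / 1 = -0.340 V.

-0.340 V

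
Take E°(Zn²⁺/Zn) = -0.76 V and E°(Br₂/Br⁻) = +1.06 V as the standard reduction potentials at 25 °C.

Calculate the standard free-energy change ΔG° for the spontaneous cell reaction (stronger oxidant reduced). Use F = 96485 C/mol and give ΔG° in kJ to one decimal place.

-351.2 kJ

Br₂/Br⁻ (E° = +1.06 V) is the cathode; Zn²⁺/Zn (E° = -0.76 V) is the anode, so E°cell = +1.82 V.
Balancing electrons gives n = 2 (lcm of 2 and 2).
ΔG° = −nFE° = −(2)(96485)(+1.82) = -351,205 J = -351.2 kJ.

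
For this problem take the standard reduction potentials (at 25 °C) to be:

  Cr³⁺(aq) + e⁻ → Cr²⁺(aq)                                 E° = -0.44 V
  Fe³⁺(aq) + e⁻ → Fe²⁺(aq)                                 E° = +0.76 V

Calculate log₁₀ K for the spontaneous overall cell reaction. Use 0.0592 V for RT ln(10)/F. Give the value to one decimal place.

Cathode: Fe³⁺/Fe²⁺; anode: Cr³⁺/Cr²⁺. E°cell = +1.20 V, n = 1.
log K = nE°cell / 0.0592 = (1)(+1.20) / 0.0592 = 20.3.

20.3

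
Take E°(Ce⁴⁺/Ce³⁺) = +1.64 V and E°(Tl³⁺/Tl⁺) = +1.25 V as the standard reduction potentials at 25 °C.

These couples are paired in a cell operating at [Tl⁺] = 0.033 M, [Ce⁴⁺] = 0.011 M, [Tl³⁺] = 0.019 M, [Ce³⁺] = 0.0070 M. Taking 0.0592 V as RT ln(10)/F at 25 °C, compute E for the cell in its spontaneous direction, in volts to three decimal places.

Ce⁴⁺/Ce³⁺ is the cathode (higher E°), Tl³⁺/Tl⁺ the anode: E°cell = +1.64 − (+1.25) = +0.39 V, n = 2.
Overall: 2 Ce⁴⁺(aq) + Tl⁺(aq) → 2 Ce³⁺(aq) + Tl³⁺(aq)
Q = [Ce³⁺]^2·[Tl³⁺] / ([Ce⁴⁺]^2·[Tl⁺]); log Q = -0.632.
E = E° − (0.0592/n) log Q = +0.39 − (0.0592/2)(-0.632) = +0.409 V.

+0.409 V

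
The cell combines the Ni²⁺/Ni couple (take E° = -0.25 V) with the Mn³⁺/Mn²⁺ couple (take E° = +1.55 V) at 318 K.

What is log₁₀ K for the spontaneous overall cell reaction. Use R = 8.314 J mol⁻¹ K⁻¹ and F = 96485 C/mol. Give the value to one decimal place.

Cathode: Mn³⁺/Mn²⁺; anode: Ni²⁺/Ni. E°cell = (+1.55) − (-0.25) = +1.80 V, with n = 2.
ΔG° = −nFE° = −RT ln K, so ln K = nFE°/(RT) = (2)(96485)(+1.80) / ((8.314)(318)) = 131.379.
log₁₀ K = 131.379 / ln 10 = 57.1.

57.1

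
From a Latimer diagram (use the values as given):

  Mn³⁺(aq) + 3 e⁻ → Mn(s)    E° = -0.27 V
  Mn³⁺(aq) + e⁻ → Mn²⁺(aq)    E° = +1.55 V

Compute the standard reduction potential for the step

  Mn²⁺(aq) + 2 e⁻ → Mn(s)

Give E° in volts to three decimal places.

Sequential free energies add, so n₃E°₃ = n₁E°₁ + n₂E°₂.
With n₃ = 3, and the known step contributing 1×(+1.55) V, the unknown satisfies 2·E° = 3×(-0.27) − 1×(+1.55) = -2.360.
E° = -2.360 / 2 = -1.180 V.

-1.180 V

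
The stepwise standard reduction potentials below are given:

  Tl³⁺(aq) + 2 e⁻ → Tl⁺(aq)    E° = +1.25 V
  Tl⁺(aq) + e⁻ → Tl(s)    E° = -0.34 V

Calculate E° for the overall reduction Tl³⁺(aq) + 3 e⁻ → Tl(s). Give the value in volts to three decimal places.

Since ΔG° = −nFE° is additive over sequential reductions, n₃E°₃ = n₁E°₁ + n₂E°₂.
E°₃ = (2×+1.25 + 1×-0.34) / 3 = (+2.160) / 3 = +0.720 V.

+0.720 V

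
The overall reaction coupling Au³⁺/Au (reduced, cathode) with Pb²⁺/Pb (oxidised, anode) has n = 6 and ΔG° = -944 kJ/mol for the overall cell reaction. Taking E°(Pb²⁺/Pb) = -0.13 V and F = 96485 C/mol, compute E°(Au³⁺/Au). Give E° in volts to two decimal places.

+1.50 V

E°cell = −ΔG°/(nF) = −(-944×10³)/((6)(96485)) = +1.631 V.
Since Au³⁺/Au is the cathode and Pb²⁺/Pb the anode, E°cell = E°(Au³⁺/Au) − E°(Pb²⁺/Pb).
So E°(Au³⁺/Au) = E°cell + E°(Pb²⁺/Pb) = +1.631 + (-0.13) = +1.50 V.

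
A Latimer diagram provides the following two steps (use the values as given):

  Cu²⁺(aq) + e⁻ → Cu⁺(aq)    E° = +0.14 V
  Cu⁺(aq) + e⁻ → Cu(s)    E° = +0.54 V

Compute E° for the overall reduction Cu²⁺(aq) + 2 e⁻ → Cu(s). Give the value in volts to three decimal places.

Adding the free-energy changes (−nFE°) of the two steps gives −n₃FE°₃ = −n₁FE°₁ − n₂FE°₂.
E°₃ = (1×+0.14 + 1×+0.54) / 2 = (+0.680) / 2 = +0.340 V.

+0.340 V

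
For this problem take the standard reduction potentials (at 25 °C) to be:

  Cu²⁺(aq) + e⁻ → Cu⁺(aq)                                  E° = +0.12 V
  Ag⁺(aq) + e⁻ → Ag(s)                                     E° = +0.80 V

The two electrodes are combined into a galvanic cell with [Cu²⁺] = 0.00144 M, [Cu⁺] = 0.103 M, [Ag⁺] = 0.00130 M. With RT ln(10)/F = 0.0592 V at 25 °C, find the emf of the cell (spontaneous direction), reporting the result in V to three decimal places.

+0.619 V

Ag⁺/Ag is the cathode (higher E°), Cu²⁺/Cu⁺ the anode: E°cell = +0.80 − (+0.12) = +0.68 V, n = 1.
Overall: Ag⁺(aq) + Cu⁺(aq) → Ag(s) + Cu²⁺(aq)
Q = [Cu²⁺] / ([Ag⁺]·[Cu⁺]); log Q = 1.032.
E = E° − (0.0592/n) log Q = +0.68 − (0.0592/1)(1.032) = +0.619 V.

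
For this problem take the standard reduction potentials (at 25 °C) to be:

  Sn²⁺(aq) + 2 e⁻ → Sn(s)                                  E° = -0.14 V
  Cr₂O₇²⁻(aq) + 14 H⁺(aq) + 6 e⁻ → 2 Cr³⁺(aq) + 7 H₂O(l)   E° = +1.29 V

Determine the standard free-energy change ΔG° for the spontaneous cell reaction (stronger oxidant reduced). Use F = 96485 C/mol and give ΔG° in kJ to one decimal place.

Cr₂O₇²⁻/Cr³⁺ (E° = +1.29 V) is the cathode; Sn²⁺/Sn (E° = -0.14 V) is the anode, so E°cell = +1.43 V.
Balancing electrons gives n = 6 (lcm of 6 and 2).
ΔG° = −nFE° = −(6)(96485)(+1.43) = -827,841 J = -827.8 kJ.

-827.8 kJ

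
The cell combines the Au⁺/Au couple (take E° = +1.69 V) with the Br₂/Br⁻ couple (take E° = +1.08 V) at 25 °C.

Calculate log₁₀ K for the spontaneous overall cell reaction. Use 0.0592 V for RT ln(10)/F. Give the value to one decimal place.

20.6

Cathode: Au⁺/Au; anode: Br₂/Br⁻. E°cell = +0.61 V, n = 2.
log K = nE°cell / 0.0592 = (2)(+0.61) / 0.0592 = 20.6.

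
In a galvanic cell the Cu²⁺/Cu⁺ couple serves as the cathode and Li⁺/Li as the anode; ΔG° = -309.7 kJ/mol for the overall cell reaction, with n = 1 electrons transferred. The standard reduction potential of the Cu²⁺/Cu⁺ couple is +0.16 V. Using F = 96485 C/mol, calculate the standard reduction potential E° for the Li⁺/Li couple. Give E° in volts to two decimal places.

E°cell = −ΔG°/(nF) = −(-309.7×10³)/((1)(96485)) = +3.210 V.
Since Cu²⁺/Cu⁺ is the cathode and Li⁺/Li the anode, E°cell = E°(Cu²⁺/Cu⁺) − E°(Li⁺/Li).
So E°(Li⁺/Li) = E°(Cu²⁺/Cu⁺) − E°cell = (+0.16) − (+3.210) = -3.05 V.

-3.05 V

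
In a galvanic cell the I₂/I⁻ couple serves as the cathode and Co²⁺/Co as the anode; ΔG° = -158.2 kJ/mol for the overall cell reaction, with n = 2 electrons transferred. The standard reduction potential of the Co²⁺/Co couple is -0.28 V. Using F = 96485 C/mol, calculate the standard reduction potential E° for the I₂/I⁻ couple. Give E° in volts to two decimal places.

+0.54 V

E°cell = −ΔG°/(nF) = −(-158.2×10³)/((2)(96485)) = +0.820 V.
Since I₂/I⁻ is the cathode and Co²⁺/Co the anode, E°cell = E°(I₂/I⁻) − E°(Co²⁺/Co).
So E°(I₂/I⁻) = E°cell + E°(Co²⁺/Co) = +0.820 + (-0.28) = +0.54 V.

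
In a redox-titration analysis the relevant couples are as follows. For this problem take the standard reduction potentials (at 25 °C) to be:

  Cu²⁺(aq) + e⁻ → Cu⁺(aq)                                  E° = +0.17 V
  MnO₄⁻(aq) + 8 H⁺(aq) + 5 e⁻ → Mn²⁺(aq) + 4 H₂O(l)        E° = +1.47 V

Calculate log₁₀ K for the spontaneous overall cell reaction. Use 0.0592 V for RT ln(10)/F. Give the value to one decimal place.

Cathode: MnO₄⁻/Mn²⁺; anode: Cu²⁺/Cu⁺. E°cell = +1.30 V, n = 5.
log K = nE°cell / 0.0592 = (5)(+1.30) / 0.0592 = 109.8.

109.8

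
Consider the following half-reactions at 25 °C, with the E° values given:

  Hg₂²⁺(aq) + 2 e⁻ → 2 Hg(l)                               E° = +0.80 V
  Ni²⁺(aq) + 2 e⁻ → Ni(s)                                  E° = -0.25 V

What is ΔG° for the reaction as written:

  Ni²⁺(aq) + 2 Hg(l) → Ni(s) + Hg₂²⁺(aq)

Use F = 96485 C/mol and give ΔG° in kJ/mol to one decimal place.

As written, Ni²⁺/Ni is reduced (cathode) and Hg₂²⁺/Hg is oxidised (anode), so E°cell = (-0.25) − (+0.80) = -1.05 V.
Balancing electrons gives n = 2.
ΔG° = −nFE° = −(2)(96485)(-1.05) = 202,618 J = +202.6 kJ/mol.

+202.6 kJ/mol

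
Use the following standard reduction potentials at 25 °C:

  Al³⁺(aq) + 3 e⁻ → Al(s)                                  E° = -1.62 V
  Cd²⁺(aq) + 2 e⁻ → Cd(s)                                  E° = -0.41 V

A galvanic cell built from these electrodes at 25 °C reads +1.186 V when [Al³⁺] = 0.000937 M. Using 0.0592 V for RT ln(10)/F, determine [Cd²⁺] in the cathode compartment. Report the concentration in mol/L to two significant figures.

Cd²⁺/Cd is the cathode, Al³⁺/Al the anode: E°cell = +1.21 V, n = 6.
Overall reaction: 3 Cd²⁺(aq) + 2 Al(s) → 3 Cd(s) + 2 Al³⁺(aq); Q = [Al³⁺]^2/[Cd²⁺]^3.
From E = E° − (0.0592/n) log Q: log Q = (E° − E)·n/0.0592 = (+1.21 − (+1.186))·6/0.0592 = 2.4324.
So 3·log[Cd²⁺] = 2·log(0.000937) − log Q = -6.0565 − (2.4324) = -8.4889; log[Cd²⁺] = -8.4889 / 3 = -2.8296; [Cd²⁺] = 10^(-2.8296) ≈ 0.0015 M.

0.0015 M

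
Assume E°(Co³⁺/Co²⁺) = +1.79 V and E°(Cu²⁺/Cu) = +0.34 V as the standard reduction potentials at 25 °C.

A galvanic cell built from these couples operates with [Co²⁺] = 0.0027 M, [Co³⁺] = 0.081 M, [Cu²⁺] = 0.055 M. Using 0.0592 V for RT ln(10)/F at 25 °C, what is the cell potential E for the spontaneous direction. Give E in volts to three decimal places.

Co³⁺/Co²⁺ is the cathode (higher E°), Cu²⁺/Cu the anode: E°cell = +1.79 − (+0.34) = +1.45 V, n = 2.
Overall: 2 Co³⁺(aq) + Cu(s) → 2 Co²⁺(aq) + Cu²⁺(aq)
Q = [Co²⁺]^2·[Cu²⁺] / ([Co³⁺]^2); log Q = -4.214.
E = E° − (0.0592/n) log Q = +1.45 − (0.0592/2)(-4.214) = +1.575 V.

+1.575 V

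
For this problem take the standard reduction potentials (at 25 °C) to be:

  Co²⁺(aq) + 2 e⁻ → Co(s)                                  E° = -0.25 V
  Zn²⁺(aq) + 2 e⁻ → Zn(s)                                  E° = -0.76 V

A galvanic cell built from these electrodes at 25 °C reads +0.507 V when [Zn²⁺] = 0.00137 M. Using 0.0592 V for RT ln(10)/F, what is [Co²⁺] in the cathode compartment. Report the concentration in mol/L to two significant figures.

Co²⁺/Co is the cathode, Zn²⁺/Zn the anode: E°cell = +0.51 V, n = 2.
Overall reaction: Co²⁺(aq) + Zn(s) → Co(s) + Zn²⁺(aq); Q = [Zn²⁺]^1/[Co²⁺]^1.
From E = E° − (0.0592/n) log Q: log Q = (E° − E)·n/0.0592 = (+0.51 − (+0.507))·2/0.0592 = 0.1014.
So 1·log[Co²⁺] = 1·log(0.00137) − log Q = -2.8633 − (0.1014) = -2.9647; [Co²⁺] = 10^(-2.9647) ≈ 0.0011 M.

0.0011 M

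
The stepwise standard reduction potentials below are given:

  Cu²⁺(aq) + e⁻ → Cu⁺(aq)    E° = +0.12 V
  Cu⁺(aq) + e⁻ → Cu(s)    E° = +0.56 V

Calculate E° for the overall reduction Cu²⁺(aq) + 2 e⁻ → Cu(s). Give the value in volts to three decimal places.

+0.340 V

Standard free energies of sequential steps add: ΔG°₃ = ΔG°₁ + ΔG°₂, so n₃E°₃ = n₁E°₁ + n₂E°₂.
E°₃ = (1×+0.12 + 1×+0.56) / 2 = (+0.680) / 2 = +0.340 V.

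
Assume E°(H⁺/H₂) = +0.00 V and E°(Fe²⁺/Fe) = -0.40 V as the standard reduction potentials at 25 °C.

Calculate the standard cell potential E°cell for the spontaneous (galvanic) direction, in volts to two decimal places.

+0.40 V

The H⁺/H₂ couple has the higher reduction potential, so it is the cathode; Fe²⁺/Fe is oxidised at the anode.
E°cell = E°(cathode) − E°(anode) = (+0.00) − (-0.40) = +0.40 V.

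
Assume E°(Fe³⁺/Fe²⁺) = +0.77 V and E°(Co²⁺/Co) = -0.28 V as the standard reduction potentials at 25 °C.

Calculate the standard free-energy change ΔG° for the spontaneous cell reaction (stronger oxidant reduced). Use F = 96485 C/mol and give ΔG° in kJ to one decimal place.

Fe³⁺/Fe²⁺ (E° = +0.77 V) is the cathode; Co²⁺/Co (E° = -0.28 V) is the anode, so E°cell = +1.05 V.
Balancing electrons gives n = 2 (lcm of 1 and 2).
ΔG° = −nFE° = −(2)(96485)(+1.05) = -202,618 J = -202.6 kJ.

-202.6 kJ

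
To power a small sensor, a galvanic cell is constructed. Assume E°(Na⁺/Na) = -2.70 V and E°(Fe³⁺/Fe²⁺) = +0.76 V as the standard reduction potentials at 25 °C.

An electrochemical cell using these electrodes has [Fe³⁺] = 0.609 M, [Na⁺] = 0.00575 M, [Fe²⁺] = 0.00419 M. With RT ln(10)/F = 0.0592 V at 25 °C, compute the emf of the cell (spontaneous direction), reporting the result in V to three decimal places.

+3.721 V

Fe³⁺/Fe²⁺ is the cathode (higher E°), Na⁺/Na the anode: E°cell = +0.76 − (-2.70) = +3.46 V, n = 1.
Overall: Fe³⁺(aq) + Na(s) → Fe²⁺(aq) + Na⁺(aq)
Q = [Fe²⁺]·[Na⁺] / ([Fe³⁺]); log Q = -4.403.
E = E° − (0.0592/n) log Q = +3.46 − (0.0592/1)(-4.403) = +3.721 V.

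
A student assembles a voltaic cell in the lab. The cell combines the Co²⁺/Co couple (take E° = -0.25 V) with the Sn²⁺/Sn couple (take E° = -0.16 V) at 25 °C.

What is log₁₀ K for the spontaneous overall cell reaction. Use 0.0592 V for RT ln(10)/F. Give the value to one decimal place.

Cathode: Sn²⁺/Sn; anode: Co²⁺/Co. E°cell = +0.09 V, n = 2.
log K = nE°cell / 0.0592 = (2)(+0.09) / 0.0592 = 3.0.

3.0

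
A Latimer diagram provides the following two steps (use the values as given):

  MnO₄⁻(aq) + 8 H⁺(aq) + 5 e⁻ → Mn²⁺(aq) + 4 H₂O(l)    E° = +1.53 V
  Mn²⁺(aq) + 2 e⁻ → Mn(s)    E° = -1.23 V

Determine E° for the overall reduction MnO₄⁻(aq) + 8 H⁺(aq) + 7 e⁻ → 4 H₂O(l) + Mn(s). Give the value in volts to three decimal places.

+0.741 V

Since ΔG° = −nFE° is additive over sequential reductions, n₃E°₃ = n₁E°₁ + n₂E°₂.
E°₃ = (5×+1.53 + 2×-1.23) / 7 = (+5.190) / 7 = +0.741 V.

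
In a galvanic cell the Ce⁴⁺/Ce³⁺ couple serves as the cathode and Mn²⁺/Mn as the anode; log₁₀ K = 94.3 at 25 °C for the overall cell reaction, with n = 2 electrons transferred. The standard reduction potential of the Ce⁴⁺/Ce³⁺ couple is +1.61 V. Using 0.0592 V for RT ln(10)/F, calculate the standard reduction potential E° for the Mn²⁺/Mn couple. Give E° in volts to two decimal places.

E°cell = (0.0592/n)·log K = (0.0592/2)(94.3) = +2.791 V.
Since Ce⁴⁺/Ce³⁺ is the cathode and Mn²⁺/Mn the anode, E°cell = E°(Ce⁴⁺/Ce³⁺) − E°(Mn²⁺/Mn).
So E°(Mn²⁺/Mn) = E°(Ce⁴⁺/Ce³⁺) − E°cell = (+1.61) − (+2.791) = -1.18 V.

-1.18 V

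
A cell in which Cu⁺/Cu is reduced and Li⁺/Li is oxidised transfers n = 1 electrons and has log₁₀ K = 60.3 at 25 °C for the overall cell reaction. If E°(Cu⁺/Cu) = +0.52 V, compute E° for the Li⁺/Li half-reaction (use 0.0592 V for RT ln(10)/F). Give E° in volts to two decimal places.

-3.05 V

E°cell = (0.0592/n)·log K = (0.0592/1)(60.3) = +3.570 V.
Since Cu⁺/Cu is the cathode and Li⁺/Li the anode, E°cell = E°(Cu⁺/Cu) − E°(Li⁺/Li).
So E°(Li⁺/Li) = E°(Cu⁺/Cu) − E°cell = (+0.52) − (+3.570) = -3.05 V.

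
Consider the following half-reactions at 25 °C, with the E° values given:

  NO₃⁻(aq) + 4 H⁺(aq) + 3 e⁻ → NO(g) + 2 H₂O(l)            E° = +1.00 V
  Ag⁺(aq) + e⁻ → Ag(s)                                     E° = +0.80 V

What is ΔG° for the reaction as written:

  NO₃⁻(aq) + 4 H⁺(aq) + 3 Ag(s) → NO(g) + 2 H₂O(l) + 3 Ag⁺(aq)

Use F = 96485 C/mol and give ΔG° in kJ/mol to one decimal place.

-57.9 kJ/mol

As written, NO₃⁻/NO is reduced (cathode) and Ag⁺/Ag is oxidised (anode), so E°cell = (+1.00) − (+0.80) = +0.20 V.
Balancing electrons gives n = 3.
ΔG° = −nFE° = −(3)(96485)(+0.20) = -57,891 J = -57.9 kJ/mol.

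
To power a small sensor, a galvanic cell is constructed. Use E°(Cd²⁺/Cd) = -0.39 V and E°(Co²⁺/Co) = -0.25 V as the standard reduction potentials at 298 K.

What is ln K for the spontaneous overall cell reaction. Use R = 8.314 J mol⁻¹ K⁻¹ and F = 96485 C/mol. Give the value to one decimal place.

Cathode: Co²⁺/Co; anode: Cd²⁺/Cd. E°cell = (-0.25) − (-0.39) = +0.14 V, with n = 2.
ΔG° = −nFE° = −RT ln K, so ln K = nFE°/(RT) = (2)(96485)(+0.14) / ((8.314)(298)) = 10.904.

10.9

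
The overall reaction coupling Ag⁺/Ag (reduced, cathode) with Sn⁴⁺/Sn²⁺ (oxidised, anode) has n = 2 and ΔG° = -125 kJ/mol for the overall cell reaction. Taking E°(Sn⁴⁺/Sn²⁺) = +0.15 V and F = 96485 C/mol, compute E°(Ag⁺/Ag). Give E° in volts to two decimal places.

+0.80 V

E°cell = −ΔG°/(nF) = −(-125×10³)/((2)(96485)) = +0.648 V.
Since Ag⁺/Ag is the cathode and Sn⁴⁺/Sn²⁺ the anode, E°cell = E°(Ag⁺/Ag) − E°(Sn⁴⁺/Sn²⁺).
So E°(Ag⁺/Ag) = E°cell + E°(Sn⁴⁺/Sn²⁺) = +0.648 + (+0.15) = +0.80 V.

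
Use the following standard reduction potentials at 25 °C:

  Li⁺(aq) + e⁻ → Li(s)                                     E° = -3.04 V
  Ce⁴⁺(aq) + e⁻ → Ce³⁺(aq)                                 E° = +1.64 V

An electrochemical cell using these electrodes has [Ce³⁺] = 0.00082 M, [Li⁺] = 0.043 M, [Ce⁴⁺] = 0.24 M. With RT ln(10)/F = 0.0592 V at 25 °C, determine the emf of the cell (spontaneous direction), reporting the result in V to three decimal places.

Ce⁴⁺/Ce³⁺ is the cathode (higher E°), Li⁺/Li the anode: E°cell = +1.64 − (-3.04) = +4.68 V, n = 1.
Overall: Ce⁴⁺(aq) + Li(s) → Ce³⁺(aq) + Li⁺(aq)
Q = [Ce³⁺]·[Li⁺] / ([Ce⁴⁺]); log Q = -3.833.
E = E° − (0.0592/n) log Q = +4.68 − (0.0592/1)(-3.833) = +4.907 V.

+4.907 V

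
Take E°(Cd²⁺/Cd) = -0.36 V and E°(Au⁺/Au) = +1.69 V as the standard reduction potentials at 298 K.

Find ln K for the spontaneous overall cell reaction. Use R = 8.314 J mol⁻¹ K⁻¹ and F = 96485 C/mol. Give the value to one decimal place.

Cathode: Au⁺/Au; anode: Cd²⁺/Cd. E°cell = (+1.69) − (-0.36) = +2.05 V, with n = 2.
ΔG° = −nFE° = −RT ln K, so ln K = nFE°/(RT) = (2)(96485)(+2.05) / ((8.314)(298)) = 159.668.

159.7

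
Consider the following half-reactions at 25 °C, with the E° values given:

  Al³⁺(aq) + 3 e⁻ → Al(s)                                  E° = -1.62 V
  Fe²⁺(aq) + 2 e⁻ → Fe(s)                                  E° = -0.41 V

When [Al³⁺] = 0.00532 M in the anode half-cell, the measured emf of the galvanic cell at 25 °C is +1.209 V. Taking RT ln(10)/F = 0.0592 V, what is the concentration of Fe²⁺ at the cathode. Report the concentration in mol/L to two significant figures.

0.028 M

Fe²⁺/Fe is the cathode, Al³⁺/Al the anode: E°cell = +1.21 V, n = 6.
Overall reaction: 3 Fe²⁺(aq) + 2 Al(s) → 3 Fe(s) + 2 Al³⁺(aq); Q = [Al³⁺]^2/[Fe²⁺]^3.
From E = E° − (0.0592/n) log Q: log Q = (E° − E)·n/0.0592 = (+1.21 − (+1.209))·6/0.0592 = 0.1014.
So 3·log[Fe²⁺] = 2·log(0.00532) − log Q = -4.5482 − (0.1014) = -4.6496; log[Fe²⁺] = -4.6496 / 3 = -1.5499; [Fe²⁺] = 10^(-1.5499) ≈ 0.028 M.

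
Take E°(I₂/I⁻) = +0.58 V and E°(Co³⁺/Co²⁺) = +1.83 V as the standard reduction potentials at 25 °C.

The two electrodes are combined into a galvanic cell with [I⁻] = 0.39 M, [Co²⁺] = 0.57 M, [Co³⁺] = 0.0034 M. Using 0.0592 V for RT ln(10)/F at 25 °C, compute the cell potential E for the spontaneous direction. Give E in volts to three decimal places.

Co³⁺/Co²⁺ is the cathode (higher E°), I₂/I⁻ the anode: E°cell = +1.83 − (+0.58) = +1.25 V, n = 2.
Overall: 2 Co³⁺(aq) + 2 I⁻(aq) → 2 Co²⁺(aq) + I₂(s)
Q = [Co²⁺]^2 / ([Co³⁺]^2·[I⁻]^2); log Q = 5.267.
E = E° − (0.0592/n) log Q = +1.25 − (0.0592/2)(5.267) = +1.094 V.

+1.094 V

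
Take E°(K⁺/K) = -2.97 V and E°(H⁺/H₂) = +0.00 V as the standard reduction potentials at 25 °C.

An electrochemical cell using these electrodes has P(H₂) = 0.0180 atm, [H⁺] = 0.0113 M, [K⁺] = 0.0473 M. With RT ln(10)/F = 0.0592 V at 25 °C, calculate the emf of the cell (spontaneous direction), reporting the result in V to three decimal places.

H⁺/H₂ is the cathode (higher E°), K⁺/K the anode: E°cell = +0.00 − (-2.97) = +2.97 V, n = 2.
Overall: 2 H⁺(aq) + 2 K(s) → H₂(g) + 2 K⁺(aq)
Q = P(H₂)·[K⁺]^2 / ([H⁺]^2); log Q = -0.501.
E = E° − (0.0592/n) log Q = +2.97 − (0.0592/2)(-0.501) = +2.985 V.

+2.985 V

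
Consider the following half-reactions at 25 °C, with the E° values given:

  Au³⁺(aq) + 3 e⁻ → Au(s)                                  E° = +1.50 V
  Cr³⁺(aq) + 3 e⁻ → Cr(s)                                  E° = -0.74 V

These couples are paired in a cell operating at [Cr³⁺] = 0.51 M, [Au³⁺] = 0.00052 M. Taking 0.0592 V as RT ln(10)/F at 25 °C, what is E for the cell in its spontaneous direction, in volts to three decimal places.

+2.181 V

Au³⁺/Au is the cathode (higher E°), Cr³⁺/Cr the anode: E°cell = +1.50 − (-0.74) = +2.24 V, n = 3.
Overall: Au³⁺(aq) + Cr(s) → Au(s) + Cr³⁺(aq)
Q = [Cr³⁺] / ([Au³⁺]); log Q = 2.992.
E = E° − (0.0592/n) log Q = +2.24 − (0.0592/3)(2.992) = +2.181 V.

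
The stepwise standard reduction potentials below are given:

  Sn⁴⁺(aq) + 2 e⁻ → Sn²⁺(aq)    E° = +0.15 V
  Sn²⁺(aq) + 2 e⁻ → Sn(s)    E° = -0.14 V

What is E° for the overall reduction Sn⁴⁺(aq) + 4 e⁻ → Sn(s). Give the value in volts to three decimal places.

+0.005 V

Standard free energies of sequential steps add: ΔG°₃ = ΔG°₁ + ΔG°₂, so n₃E°₃ = n₁E°₁ + n₂E°₂.
E°₃ = (2×+0.15 + 2×-0.14) / 4 = (+0.020) / 4 = +0.005 V.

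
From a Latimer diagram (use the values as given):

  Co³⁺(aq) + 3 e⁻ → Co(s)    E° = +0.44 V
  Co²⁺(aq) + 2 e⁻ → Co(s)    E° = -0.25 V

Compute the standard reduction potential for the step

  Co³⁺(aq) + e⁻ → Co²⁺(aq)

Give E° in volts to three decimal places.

+1.820 V

Sequential free energies add, so n₃E°₃ = n₁E°₁ + n₂E°₂.
With n₃ = 3, and the known step contributing 2×(-0.25) V, the unknown satisfies 1·E° = 3×(+0.44) − 2×(-0.25) = +1.820.
E° = +1.820 / 1 = +1.820 V.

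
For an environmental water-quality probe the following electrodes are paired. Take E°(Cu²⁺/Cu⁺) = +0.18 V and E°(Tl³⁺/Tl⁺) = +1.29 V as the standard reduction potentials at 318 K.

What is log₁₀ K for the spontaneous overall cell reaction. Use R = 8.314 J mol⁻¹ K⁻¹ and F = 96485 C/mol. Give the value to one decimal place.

Cathode: Tl³⁺/Tl⁺; anode: Cu²⁺/Cu⁺. E°cell = (+1.29) − (+0.18) = +1.11 V, with n = 2.
ΔG° = −nFE° = −RT ln K, so ln K = nFE°/(RT) = (2)(96485)(+1.11) / ((8.314)(318)) = 81.017.
log₁₀ K = 81.017 / ln 10 = 35.2.

35.2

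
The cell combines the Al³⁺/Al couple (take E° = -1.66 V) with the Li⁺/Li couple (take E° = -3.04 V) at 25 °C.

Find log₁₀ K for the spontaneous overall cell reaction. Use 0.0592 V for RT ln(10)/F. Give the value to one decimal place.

69.9

Cathode: Al³⁺/Al; anode: Li⁺/Li. E°cell = +1.38 V, n = 3.
log K = nE°cell / 0.0592 = (3)(+1.38) / 0.0592 = 69.9.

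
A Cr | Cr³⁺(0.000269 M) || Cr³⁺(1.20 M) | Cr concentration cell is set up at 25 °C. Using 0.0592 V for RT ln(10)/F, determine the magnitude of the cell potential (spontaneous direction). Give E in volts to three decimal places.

+0.072 V

For a concentration cell E°cell = 0. The 1.20 M side is the cathode (reduction is favoured where [Cr³⁺] is higher).
With n = 3, E = −(0.0592/3) log([Cr³⁺]ₐₙ/[Cr³⁺]꜀ₐₜ) = −(0.0592/3) log(0.000269/1.2) = −(0.0592/3)(-3.649) = +0.072 V.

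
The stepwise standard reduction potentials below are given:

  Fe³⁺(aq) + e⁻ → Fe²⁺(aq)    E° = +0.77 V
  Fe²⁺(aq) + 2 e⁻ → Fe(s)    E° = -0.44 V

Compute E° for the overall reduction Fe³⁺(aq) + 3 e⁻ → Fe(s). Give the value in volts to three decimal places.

Adding the free-energy changes (−nFE°) of the two steps gives −n₃FE°₃ = −n₁FE°₁ − n₂FE°₂.
E°₃ = (1×+0.77 + 2×-0.44) / 3 = (-0.110) / 3 = -0.037 V.

-0.037 V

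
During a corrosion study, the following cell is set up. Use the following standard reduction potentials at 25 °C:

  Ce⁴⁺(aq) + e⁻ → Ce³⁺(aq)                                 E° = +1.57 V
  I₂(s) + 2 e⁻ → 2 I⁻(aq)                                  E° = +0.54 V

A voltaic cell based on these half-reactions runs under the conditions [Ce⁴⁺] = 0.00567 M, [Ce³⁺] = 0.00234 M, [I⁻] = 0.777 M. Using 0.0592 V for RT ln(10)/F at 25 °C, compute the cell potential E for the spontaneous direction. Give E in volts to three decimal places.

+1.046 V

Ce⁴⁺/Ce³⁺ is the cathode (higher E°), I₂/I⁻ the anode: E°cell = +1.57 − (+0.54) = +1.03 V, n = 2.
Overall: 2 Ce⁴⁺(aq) + 2 I⁻(aq) → 2 Ce³⁺(aq) + I₂(s)
Q = [Ce³⁺]^2 / ([Ce⁴⁺]^2·[I⁻]^2); log Q = -0.550.
E = E° − (0.0592/n) log Q = +1.03 − (0.0592/2)(-0.550) = +1.046 V.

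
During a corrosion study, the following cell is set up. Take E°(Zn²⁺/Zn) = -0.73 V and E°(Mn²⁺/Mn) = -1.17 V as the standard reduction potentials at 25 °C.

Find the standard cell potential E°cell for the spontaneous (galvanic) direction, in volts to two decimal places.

The Zn²⁺/Zn couple has the higher reduction potential, so it is the cathode; Mn²⁺/Mn is oxidised at the anode.
E°cell = E°(cathode) − E°(anode) = (-0.73) − (-1.17) = +0.44 V.

+0.44 V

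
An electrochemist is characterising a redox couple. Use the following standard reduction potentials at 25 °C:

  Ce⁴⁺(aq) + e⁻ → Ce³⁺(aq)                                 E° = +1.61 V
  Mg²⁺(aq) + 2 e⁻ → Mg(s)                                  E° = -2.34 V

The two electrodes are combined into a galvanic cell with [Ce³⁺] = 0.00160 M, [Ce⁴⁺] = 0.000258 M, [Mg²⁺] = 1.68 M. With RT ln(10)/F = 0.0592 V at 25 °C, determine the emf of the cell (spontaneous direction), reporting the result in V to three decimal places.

Ce⁴⁺/Ce³⁺ is the cathode (higher E°), Mg²⁺/Mg the anode: E°cell = +1.61 − (-2.34) = +3.95 V, n = 2.
Overall: 2 Ce⁴⁺(aq) + Mg(s) → 2 Ce³⁺(aq) + Mg²⁺(aq)
Q = [Ce³⁺]^2·[Mg²⁺] / ([Ce⁴⁺]^2); log Q = 1.810.
E = E° − (0.0592/n) log Q = +3.95 − (0.0592/2)(1.810) = +3.896 V.

+3.896 V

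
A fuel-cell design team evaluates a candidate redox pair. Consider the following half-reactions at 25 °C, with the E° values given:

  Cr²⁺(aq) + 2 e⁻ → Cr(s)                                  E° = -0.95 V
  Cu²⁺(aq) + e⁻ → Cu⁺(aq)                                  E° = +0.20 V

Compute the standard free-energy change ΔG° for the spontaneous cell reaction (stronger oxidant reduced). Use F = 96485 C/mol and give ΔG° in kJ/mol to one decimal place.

-221.9 kJ/mol

Cu²⁺/Cu⁺ (E° = +0.20 V) is the cathode; Cr²⁺/Cr (E° = -0.95 V) is the anode, so E°cell = +1.15 V.
Balancing electrons gives n = 2 (lcm of 1 and 2).
ΔG° = −nFE° = −(2)(96485)(+1.15) = -221,915 J = -221.9 kJ/mol.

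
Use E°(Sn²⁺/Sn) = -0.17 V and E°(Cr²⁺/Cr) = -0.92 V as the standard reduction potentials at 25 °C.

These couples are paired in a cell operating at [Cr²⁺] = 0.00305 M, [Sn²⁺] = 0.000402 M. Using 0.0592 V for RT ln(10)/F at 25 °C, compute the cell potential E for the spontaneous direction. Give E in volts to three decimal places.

+0.724 V

Sn²⁺/Sn is the cathode (higher E°), Cr²⁺/Cr the anode: E°cell = -0.17 − (-0.92) = +0.75 V, n = 2.
Overall: Sn²⁺(aq) + Cr(s) → Sn(s) + Cr²⁺(aq)
Q = [Cr²⁺] / ([Sn²⁺]); log Q = 0.880.
E = E° − (0.0592/n) log Q = +0.75 − (0.0592/2)(0.880) = +0.724 V.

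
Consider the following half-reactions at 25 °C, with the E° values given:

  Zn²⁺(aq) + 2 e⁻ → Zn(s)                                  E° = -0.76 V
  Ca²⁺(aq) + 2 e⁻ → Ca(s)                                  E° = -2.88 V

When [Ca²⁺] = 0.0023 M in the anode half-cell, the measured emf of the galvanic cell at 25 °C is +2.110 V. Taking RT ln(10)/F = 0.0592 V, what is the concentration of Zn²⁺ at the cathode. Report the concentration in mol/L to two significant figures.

0.0011 M

Zn²⁺/Zn is the cathode, Ca²⁺/Ca the anode: E°cell = +2.12 V, n = 2.
Overall reaction: Zn²⁺(aq) + Ca(s) → Zn(s) + Ca²⁺(aq); Q = [Ca²⁺]^1/[Zn²⁺]^1.
From E = E° − (0.0592/n) log Q: log Q = (E° − E)·n/0.0592 = (+2.12 − (+2.110))·2/0.0592 = 0.3378.
So 1·log[Zn²⁺] = 1·log(0.0023) − log Q = -2.6383 − (0.3378) = -2.9761; [Zn²⁺] = 10^(-2.9761) ≈ 0.0011 M.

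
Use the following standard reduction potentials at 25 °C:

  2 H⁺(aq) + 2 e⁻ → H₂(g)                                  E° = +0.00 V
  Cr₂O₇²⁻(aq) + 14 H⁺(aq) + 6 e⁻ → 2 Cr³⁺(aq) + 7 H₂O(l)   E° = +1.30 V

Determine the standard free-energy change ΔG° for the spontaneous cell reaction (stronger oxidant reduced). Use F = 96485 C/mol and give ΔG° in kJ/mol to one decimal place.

-752.6 kJ/mol

Cr₂O₇²⁻/Cr³⁺ (E° = +1.30 V) is the cathode; H⁺/H₂ (E° = +0.00 V) is the anode, so E°cell = +1.30 V.
Balancing electrons gives n = 6 (lcm of 6 and 2).
ΔG° = −nFE° = −(6)(96485)(+1.30) = -752,583 J = -752.6 kJ/mol.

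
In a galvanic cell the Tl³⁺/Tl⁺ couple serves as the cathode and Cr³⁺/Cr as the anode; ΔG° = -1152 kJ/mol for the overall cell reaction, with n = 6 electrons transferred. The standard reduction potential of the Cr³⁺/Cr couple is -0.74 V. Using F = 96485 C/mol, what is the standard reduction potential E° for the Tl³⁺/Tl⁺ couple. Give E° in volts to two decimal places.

+1.25 V

E°cell = −ΔG°/(nF) = −(-1152×10³)/((6)(96485)) = +1.990 V.
Since Tl³⁺/Tl⁺ is the cathode and Cr³⁺/Cr the anode, E°cell = E°(Tl³⁺/Tl⁺) − E°(Cr³⁺/Cr).
So E°(Tl³⁺/Tl⁺) = E°cell + E°(Cr³⁺/Cr) = +1.990 + (-0.74) = +1.25 V.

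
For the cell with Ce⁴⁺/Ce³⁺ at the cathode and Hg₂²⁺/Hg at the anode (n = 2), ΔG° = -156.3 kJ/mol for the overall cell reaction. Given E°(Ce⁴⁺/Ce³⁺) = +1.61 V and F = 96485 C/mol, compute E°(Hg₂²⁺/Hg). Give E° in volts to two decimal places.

+0.80 V

E°cell = −ΔG°/(nF) = −(-156.3×10³)/((2)(96485)) = +0.810 V.
Since Ce⁴⁺/Ce³⁺ is the cathode and Hg₂²⁺/Hg the anode, E°cell = E°(Ce⁴⁺/Ce³⁺) − E°(Hg₂²⁺/Hg).
So E°(Hg₂²⁺/Hg) = E°(Ce⁴⁺/Ce³⁺) − E°cell = (+1.61) − (+0.810) = +0.80 V.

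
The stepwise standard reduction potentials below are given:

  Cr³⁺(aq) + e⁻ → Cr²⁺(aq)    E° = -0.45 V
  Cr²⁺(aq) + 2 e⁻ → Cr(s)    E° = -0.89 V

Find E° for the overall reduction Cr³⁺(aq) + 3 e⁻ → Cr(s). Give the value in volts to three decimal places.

-0.743 V

Adding the free-energy changes (−nFE°) of the two steps gives −n₃FE°₃ = −n₁FE°₁ − n₂FE°₂.
E°₃ = (1×-0.45 + 2×-0.89) / 3 = (-2.230) / 3 = -0.743 V.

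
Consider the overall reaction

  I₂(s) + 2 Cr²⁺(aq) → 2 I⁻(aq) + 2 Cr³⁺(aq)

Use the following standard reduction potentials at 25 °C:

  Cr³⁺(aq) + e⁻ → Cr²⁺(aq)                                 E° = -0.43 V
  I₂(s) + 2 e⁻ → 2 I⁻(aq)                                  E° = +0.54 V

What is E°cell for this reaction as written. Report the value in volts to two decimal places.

+0.97 V

The I₂/I⁻ couple has the higher reduction potential, so it is the cathode; Cr³⁺/Cr²⁺ is oxidised at the anode.
E°cell = E°(cathode) − E°(anode) = (+0.54) − (-0.43) = +0.97 V.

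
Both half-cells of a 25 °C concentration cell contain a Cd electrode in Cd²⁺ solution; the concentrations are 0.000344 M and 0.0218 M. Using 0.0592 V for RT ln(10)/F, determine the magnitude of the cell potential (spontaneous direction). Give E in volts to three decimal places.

For a concentration cell E°cell = 0. The 0.0218 M side is the cathode (reduction is favoured where [Cd²⁺] is higher).
With n = 2, E = −(0.0592/2) log([Cd²⁺]ₐₙ/[Cd²⁺]꜀ₐₜ) = −(0.0592/2) log(0.000344/0.0218) = −(0.0592/2)(-1.802) = +0.053 V.

+0.053 V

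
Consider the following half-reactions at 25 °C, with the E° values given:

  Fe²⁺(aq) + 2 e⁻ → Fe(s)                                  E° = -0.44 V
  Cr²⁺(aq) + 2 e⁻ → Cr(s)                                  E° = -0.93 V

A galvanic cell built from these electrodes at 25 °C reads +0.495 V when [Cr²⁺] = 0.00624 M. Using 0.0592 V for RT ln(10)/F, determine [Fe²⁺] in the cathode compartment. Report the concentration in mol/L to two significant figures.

0.0092 M

Fe²⁺/Fe is the cathode, Cr²⁺/Cr the anode: E°cell = +0.49 V, n = 2.
Overall reaction: Fe²⁺(aq) + Cr(s) → Fe(s) + Cr²⁺(aq); Q = [Cr²⁺]^1/[Fe²⁺]^1.
From E = E° − (0.0592/n) log Q: log Q = (E° − E)·n/0.0592 = (+0.49 − (+0.495))·2/0.0592 = -0.1689.
So 1·log[Fe²⁺] = 1·log(0.00624) − log Q = -2.2048 − (-0.1689) = -2.0359; [Fe²⁺] = 10^(-2.0359) ≈ 0.0092 M.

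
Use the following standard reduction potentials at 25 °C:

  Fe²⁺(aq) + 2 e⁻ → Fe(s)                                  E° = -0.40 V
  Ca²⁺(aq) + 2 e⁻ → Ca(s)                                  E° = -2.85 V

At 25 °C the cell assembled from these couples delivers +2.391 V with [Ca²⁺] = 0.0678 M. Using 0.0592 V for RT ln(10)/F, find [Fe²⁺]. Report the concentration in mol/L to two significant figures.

0.00069 M

Fe²⁺/Fe is the cathode, Ca²⁺/Ca the anode: E°cell = +2.45 V, n = 2.
Overall reaction: Fe²⁺(aq) + Ca(s) → Fe(s) + Ca²⁺(aq); Q = [Ca²⁺]^1/[Fe²⁺]^1.
From E = E° − (0.0592/n) log Q: log Q = (E° − E)·n/0.0592 = (+2.45 − (+2.391))·2/0.0592 = 1.9932.
So 1·log[Fe²⁺] = 1·log(0.0678) − log Q = -1.1688 − (1.9932) = -3.1620; [Fe²⁺] = 10^(-3.1620) ≈ 0.00069 M.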